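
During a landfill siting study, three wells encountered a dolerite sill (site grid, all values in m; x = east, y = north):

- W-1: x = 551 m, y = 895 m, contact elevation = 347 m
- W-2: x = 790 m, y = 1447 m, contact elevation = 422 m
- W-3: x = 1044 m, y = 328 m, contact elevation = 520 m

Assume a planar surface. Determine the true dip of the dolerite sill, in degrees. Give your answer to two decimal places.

18.71°

Let the plane be z = a·x + b·y + c.
W-2−W-1: 239a + 552b = 75;  W-3−W-1: 493a − 567b = 173.
Solving gives a = 0.33858, b = −0.01072.
Gradient magnitude |∇z| = √(a² + b²) = √(0.11464 + 0.00012) = 0.33875.
True dip = arctan(0.33875) = 18.71°, dipping toward W (azimuth ≈ 272°).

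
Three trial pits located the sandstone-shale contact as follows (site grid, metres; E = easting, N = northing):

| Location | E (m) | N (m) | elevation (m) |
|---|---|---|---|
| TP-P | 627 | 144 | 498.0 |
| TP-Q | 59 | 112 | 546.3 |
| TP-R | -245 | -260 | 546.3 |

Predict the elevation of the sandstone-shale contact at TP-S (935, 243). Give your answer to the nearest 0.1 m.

477.8 m

Two edge vectors: TP-P→TP-Q = (-568, -32, 48.3), TP-P→TP-R = (-872, -404, 48.3).
Normal n = (TP-P→TP-Q) × (TP-P→TP-R) = (17967.6, -14683.2, 201568).
So ∂z/∂E = −n_x/n_z = −0.08914 and ∂z/∂N = −n_y/n_z = 0.07284.
Intercept c from TP-P: 498 + 55.89 − 10.49 = 543.40.
At (935, 243): z = −83.3 + 17.7 + 543.40 = 477.8 m.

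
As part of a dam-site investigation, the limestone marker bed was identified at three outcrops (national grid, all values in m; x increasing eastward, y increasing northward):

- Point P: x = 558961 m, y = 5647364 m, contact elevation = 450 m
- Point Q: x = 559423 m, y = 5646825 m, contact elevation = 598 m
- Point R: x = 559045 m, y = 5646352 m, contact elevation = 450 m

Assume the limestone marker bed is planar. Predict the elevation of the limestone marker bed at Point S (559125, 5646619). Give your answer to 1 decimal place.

486.2 m

Two edge vectors: Point P→Point Q = (462, -539, 148), Point P→Point R = (84, -1012, 0).
Normal n = (Point P→Point Q) × (Point P→Point R) = (149776, 12432, -422268).
So ∂z/∂x = −n_x/n_z = 0.354694175 and ∂z/∂y = −n_y/n_z = 0.029441019.
Intercept c from Point P: 450 − 198260.21 − 166264.15 = −364074.36.
At (559125, 5646619): z = 198318.4 + 166242.2 − 364074.36 = 486.2 m.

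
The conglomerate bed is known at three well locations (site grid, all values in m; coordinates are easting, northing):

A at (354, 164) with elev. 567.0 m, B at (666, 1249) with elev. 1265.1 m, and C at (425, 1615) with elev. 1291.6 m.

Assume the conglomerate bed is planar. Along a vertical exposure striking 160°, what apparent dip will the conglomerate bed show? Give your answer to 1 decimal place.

Let the plane be z = a·easting + b·northing + c.
B−A: 312a + 1085b = 698.1;  C−A: 71a + 1451b = 724.6.
Solving gives a = 0.60358, b = 0.46985.
Unit vector along 160° is (sin 160°, cos 160°) = (0.3420, -0.9397).
Slope in that direction = a·(0.3420) + b·(-0.9397) = −0.23507.
Apparent dip = arctan|0.23507| = 13.2° (true dip is 37.4°, so apparent ≤ true as expected).

13.2°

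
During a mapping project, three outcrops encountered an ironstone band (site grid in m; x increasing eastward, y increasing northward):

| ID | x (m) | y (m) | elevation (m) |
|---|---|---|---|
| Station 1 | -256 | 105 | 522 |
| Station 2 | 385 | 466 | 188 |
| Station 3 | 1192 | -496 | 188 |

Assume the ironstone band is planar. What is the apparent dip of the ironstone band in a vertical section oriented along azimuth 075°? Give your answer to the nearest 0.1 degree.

Let the plane be z = a·x + b·y + c.
Station 2−Station 1: 641a + 361b = −334;  Station 3−Station 1: 1448a − 601b = −334.
Solving gives a = −0.35388, b = −0.29686.
Unit vector along 075° is (sin 75°, cos 75°) = (0.9659, 0.2588).
Slope in that direction = a·(0.9659) + b·(0.2588) = −0.41865.
Apparent dip = arctan|0.41865| = 22.7° (true dip is 24.8°, so apparent ≤ true as expected).

22.7°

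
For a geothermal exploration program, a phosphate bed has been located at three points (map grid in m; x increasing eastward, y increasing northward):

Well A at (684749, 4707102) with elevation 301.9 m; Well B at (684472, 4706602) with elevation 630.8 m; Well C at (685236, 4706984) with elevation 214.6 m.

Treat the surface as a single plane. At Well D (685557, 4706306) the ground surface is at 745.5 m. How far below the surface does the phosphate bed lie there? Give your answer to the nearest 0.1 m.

Let the plane be z = a·x + b·y + c.
Well B−Well A: −277a − 500b = 328.9;  Well C−Well A: 487a − 118b = −87.3.
Solving gives a = −0.298567632, b = −0.492393532.
Then c = 301.9 − a·684749 − b·4707102 = 2522492.37.
At (685557, 4706306): z_contact = −204685.13 − 2317354.63 + 2522492.37 = 452.60 m.
Depth below ground = 745.5 − 452.60 = 292.9 m.

292.9 m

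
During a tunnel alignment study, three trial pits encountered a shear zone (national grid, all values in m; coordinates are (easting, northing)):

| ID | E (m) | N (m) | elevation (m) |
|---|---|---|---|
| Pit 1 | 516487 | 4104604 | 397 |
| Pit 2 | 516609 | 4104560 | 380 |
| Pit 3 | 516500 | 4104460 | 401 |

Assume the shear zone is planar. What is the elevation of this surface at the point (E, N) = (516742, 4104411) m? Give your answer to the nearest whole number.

366 m

Let the plane be z = a·E + b·N + c.
Pit 2−Pit 1: 122a − 44b = −17;  Pit 3−Pit 1: 13a − 144b = 4.
Solving gives a = −0.15438927, b = −0.04171570.
Then c = 397 − a·516487 − b·4104604 = 251363.47.
At (516742, 4104411): z = −79779.4 − 171218.4 + 251363.47 = 365.7 m.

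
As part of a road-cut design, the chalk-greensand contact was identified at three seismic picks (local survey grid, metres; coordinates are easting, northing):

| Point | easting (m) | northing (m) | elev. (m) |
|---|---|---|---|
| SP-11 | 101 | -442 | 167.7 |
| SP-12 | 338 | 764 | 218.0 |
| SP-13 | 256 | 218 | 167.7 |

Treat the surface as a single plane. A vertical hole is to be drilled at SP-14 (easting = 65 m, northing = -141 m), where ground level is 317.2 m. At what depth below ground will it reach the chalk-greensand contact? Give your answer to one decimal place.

Let the plane be z = a·easting + b·northing + c.
SP-12−SP-11: 237a + 1206b = 50.3;  SP-13−SP-11: 155a + 660b = 0.
Solving gives a = −1.08810, b = 0.25554.
Then c = 167.7 − a·101 − b·-442 = 390.55.
At (65, -141): z_contact = −70.73 − 36.03 + 390.55 = 283.79 m.
Depth below ground = 317.2 − 283.79 = 33.4 m.

33.4 m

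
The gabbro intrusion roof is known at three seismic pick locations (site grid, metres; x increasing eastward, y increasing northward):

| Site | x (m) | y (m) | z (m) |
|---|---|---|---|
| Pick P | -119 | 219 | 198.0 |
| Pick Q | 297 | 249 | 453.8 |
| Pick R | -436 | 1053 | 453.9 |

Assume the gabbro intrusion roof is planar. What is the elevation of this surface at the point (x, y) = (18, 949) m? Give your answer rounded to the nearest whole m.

661 m

Two edge vectors: Pick P→Pick Q = (416, 30, 255.8), Pick P→Pick R = (-317, 834, 255.9).
Normal n = (Pick P→Pick Q) × (Pick P→Pick R) = (-205660.2, -187543, 356454).
So ∂z/∂x = −n_x/n_z = 0.57696 and ∂z/∂y = −n_y/n_z = 0.52614.
Intercept c from Pick P: 198 + 68.66 − 115.22 = 151.43.
At (18, 949): z = 10.4 + 499.3 + 151.43 = 661.1 m.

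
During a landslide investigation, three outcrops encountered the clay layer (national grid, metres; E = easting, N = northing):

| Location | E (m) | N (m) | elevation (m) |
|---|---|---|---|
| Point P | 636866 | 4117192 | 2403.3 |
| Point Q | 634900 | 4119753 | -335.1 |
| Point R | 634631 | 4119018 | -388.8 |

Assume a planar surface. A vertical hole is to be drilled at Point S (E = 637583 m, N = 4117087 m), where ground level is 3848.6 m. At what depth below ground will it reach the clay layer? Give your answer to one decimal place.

Let the plane be z = a·E + b·N + c.
Point Q−Point P: −1966a + 2561b = −2738.4;  Point R−Point P: −2235a + 1826b = −2792.1.
Solving gives a = 1.007652915, b = −0.295726033.
Then c = 2403.3 − a·636866 − b·4117192 = 578224.27.
At (637583, 4117087): z_contact = 642462.37 − 1217529.80 + 578224.27 = 3156.84 m.
Depth below ground = 3848.6 − 3156.84 = 691.8 m.

691.8 m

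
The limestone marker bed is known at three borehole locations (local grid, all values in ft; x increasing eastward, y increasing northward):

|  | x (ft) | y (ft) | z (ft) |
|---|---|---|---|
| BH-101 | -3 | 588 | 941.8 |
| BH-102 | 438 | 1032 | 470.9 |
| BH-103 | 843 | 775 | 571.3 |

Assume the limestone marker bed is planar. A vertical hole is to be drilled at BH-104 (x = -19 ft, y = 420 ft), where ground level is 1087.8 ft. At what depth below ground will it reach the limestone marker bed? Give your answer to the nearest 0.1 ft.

7.2 ft

Two edge vectors: BH-101→BH-102 = (441, 444, -470.9), BH-101→BH-103 = (846, 187, -370.5).
Normal n = (BH-101→BH-102) × (BH-101→BH-103) = (-76443.7, -234990.9, -293157).
So ∂z/∂x = −n_x/n_z = −0.260760 and ∂z/∂y = −n_y/n_z = −0.801587.
Intercept c from BH-101: 941.8 − 0.78 + 471.33 = 1412.35.
At (-19, 420): z_contact = 4.95 − 336.67 + 1412.35 = 1080.64 ft.
Depth below ground = 1087.8 − 1080.64 = 7.2 ft.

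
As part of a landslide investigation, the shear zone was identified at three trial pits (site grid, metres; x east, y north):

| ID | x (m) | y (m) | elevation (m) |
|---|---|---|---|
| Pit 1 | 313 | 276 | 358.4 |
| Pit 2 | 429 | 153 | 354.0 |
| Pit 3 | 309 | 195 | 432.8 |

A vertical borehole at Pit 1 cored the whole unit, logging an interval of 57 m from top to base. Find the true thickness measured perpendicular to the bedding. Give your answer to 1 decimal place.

34.8 m

Let the plane be z = a·x + b·y + c.
Pit 2−Pit 1: 116a − 123b = −4.4;  Pit 3−Pit 1: −4a − 81b = 74.4.
Solving gives a = −0.96153, b = −0.87104.
|∇z| = √(a²+b²) = 1.29740, so dip δ = arctan(1.29740) = 52.38°.
True thickness = vertical thickness × cos δ = 57 × cos 52.38° = 34.8 m.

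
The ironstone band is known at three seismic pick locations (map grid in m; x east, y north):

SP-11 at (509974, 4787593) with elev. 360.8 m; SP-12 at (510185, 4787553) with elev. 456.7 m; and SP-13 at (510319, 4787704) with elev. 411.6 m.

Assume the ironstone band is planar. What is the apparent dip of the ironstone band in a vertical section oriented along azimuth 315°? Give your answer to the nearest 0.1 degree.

Two edge vectors: SP-11→SP-12 = (211, -40, 95.9), SP-11→SP-13 = (345, 111, 50.8).
Normal n = (SP-11→SP-12) × (SP-11→SP-13) = (-12676.9, 22366.7, 37221).
So ∂z/∂x = −n_x/n_z = 0.34058 and ∂z/∂y = −n_y/n_z = −0.60092.
Unit vector along 315° is (sin 315°, cos 315°) = (-0.7071, 0.7071).
Slope in that direction = a·(-0.7071) + b·(0.7071) = −0.66574.
Apparent dip = arctan|0.66574| = 33.7° (true dip is 34.6°, so apparent ≤ true as expected).

33.7°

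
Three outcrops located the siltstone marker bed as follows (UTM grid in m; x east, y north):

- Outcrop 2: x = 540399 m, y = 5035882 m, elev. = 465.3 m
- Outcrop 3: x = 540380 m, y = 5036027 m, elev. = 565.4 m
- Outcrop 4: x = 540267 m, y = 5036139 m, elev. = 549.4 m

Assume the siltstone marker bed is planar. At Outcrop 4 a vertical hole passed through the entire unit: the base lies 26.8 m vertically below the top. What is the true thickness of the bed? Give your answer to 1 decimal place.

Two edge vectors: Outcrop 2→Outcrop 3 = (-19, 145, 100.1), Outcrop 2→Outcrop 4 = (-132, 257, 84.1).
Normal n = (Outcrop 2→Outcrop 3) × (Outcrop 2→Outcrop 4) = (-13531.2, -11615.3, 14257).
So ∂z/∂x = −n_x/n_z = 0.94909 and ∂z/∂y = −n_y/n_z = 0.81471.
|∇z| = √(a²+b²) = 1.25081, so dip δ = arctan(1.25081) = 51.36°.
True thickness = vertical thickness × cos δ = 26.8 × cos 51.36° = 16.7 m.

16.7 m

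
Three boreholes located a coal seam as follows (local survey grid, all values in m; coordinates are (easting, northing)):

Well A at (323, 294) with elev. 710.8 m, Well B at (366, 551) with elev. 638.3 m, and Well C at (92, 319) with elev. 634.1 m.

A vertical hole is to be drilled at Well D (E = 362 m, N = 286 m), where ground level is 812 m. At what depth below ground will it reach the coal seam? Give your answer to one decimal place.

87.0 m

Two edge vectors: Well A→Well B = (43, 257, -72.5), Well A→Well C = (-231, 25, -76.7).
Normal n = (Well A→Well B) × (Well A→Well C) = (-17899.4, 20045.6, 60442).
So ∂z/∂E = −n_x/n_z = 0.29614 and ∂z/∂N = −n_y/n_z = −0.33165.
Intercept c from Well A: 710.8 − 95.65 + 97.51 = 712.65.
At (362, 286): z_contact = 107.20 − 94.85 + 712.65 = 725.00 m.
Depth below ground = 812 − 725.00 = 87.0 m.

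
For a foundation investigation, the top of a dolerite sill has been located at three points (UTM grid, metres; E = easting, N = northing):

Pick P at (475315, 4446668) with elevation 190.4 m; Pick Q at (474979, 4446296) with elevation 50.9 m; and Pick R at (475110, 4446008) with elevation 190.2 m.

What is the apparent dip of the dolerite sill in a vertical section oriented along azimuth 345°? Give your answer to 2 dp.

19.45°

Two edge vectors: Pick P→Pick Q = (-336, -372, -139.5), Pick P→Pick R = (-205, -660, -0.2).
Normal n = (Pick P→Pick Q) × (Pick P→Pick R) = (-91995.6, 28530.3, 145500).
So ∂z/∂E = −n_x/n_z = 0.63227 and ∂z/∂N = −n_y/n_z = −0.19608.
Unit vector along 345° is (sin 345°, cos 345°) = (-0.2588, 0.9659).
Slope in that direction = a·(-0.2588) + b·(0.9659) = −0.35305.
Apparent dip = arctan|0.35305| = 19.45° (true dip is 33.5°, so apparent ≤ true as expected).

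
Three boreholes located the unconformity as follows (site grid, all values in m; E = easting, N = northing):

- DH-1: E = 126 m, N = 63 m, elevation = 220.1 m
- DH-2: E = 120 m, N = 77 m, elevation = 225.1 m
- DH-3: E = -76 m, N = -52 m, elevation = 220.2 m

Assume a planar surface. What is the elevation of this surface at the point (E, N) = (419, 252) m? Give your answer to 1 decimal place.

226.3 m

Two edge vectors: DH-1→DH-2 = (-6, 14, 5), DH-1→DH-3 = (-202, -115, 0.1).
Normal n = (DH-1→DH-2) × (DH-1→DH-3) = (576.4, -1009.4, 3518).
So ∂z/∂E = −n_x/n_z = −0.16384 and ∂z/∂N = −n_y/n_z = 0.28692.
Intercept c from DH-1: 220.1 + 20.64 − 18.08 = 222.67.
At (419, 252): z = −68.7 + 72.3 + 222.67 = 226.3 m.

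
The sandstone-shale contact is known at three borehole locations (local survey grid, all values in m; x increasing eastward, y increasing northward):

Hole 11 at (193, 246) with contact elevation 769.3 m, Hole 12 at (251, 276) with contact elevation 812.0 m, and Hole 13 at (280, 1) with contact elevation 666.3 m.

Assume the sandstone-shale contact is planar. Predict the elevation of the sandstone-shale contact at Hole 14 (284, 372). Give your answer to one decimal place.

Two edge vectors: Hole 11→Hole 12 = (58, 30, 42.7), Hole 11→Hole 13 = (87, -245, -103).
Normal n = (Hole 11→Hole 12) × (Hole 11→Hole 13) = (7371.5, 9688.9, -16820).
So ∂z/∂x = −n_x/n_z = 0.43826 and ∂z/∂y = −n_y/n_z = 0.57603.
Intercept c from Hole 11: 769.3 − 84.58 − 141.70 = 543.01.
At (284, 372): z = 124.5 + 214.3 + 543.01 = 881.8 m.

881.8 m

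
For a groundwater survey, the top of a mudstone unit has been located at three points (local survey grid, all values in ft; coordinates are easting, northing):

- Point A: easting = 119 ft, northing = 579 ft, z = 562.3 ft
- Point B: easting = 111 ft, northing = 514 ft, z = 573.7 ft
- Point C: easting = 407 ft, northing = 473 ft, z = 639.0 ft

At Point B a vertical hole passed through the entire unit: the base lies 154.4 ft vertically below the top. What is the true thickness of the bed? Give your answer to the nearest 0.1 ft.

Two edge vectors: Point A→Point B = (-8, -65, 11.4), Point A→Point C = (288, -106, 76.7).
Normal n = (Point A→Point B) × (Point A→Point C) = (-3777.1, 3896.8, 19568).
So ∂z/∂easting = −n_x/n_z = 0.19302 and ∂z/∂northing = −n_y/n_z = −0.19914.
|∇z| = √(a²+b²) = 0.27734, so dip δ = arctan(0.27734) = 15.50°.
True thickness = vertical thickness × cos δ = 154.4 × cos 15.50° = 148.8 ft.

148.8 ft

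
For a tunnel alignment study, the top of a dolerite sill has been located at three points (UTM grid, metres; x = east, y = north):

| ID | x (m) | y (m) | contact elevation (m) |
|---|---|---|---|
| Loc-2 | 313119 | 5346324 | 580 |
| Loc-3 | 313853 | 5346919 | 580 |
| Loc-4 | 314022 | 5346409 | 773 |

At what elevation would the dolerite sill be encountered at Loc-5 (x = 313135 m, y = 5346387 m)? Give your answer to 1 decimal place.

Let the plane be z = a·x + b·y + c.
Loc-3−Loc-2: 734a + 595b = 0;  Loc-4−Loc-2: 903a + 85b = 193.
Solving gives a = 0.241811348, b = −0.298301730.
Then c = 580 − a·313119 − b·5346324 = 1519681.97.
At (313135, 5346387): z = 75719.6 − 1594836.5 + 1519681.97 = 565.1 m.

565.1 m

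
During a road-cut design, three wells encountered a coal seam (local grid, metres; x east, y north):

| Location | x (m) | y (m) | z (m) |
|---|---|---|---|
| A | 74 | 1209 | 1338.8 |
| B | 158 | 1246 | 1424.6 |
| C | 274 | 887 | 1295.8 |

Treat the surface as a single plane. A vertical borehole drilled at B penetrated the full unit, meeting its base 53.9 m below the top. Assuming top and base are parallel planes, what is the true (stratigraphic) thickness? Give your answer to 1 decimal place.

Let the plane be z = a·x + b·y + c.
B−A: 84a + 37b = 85.8;  C−A: 200a − 322b = −43.
Solving gives a = 0.75582, b = 0.60300.
|∇z| = √(a²+b²) = 0.96689, so dip δ = arctan(0.96689) = 44.04°.
True thickness = vertical thickness × cos δ = 53.9 × cos 44.04° = 38.7 m.

38.7 m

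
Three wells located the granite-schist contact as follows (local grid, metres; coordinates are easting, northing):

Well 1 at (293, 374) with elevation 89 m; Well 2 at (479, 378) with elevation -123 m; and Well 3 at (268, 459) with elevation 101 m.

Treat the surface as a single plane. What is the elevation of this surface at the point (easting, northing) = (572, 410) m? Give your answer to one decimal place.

Two edge vectors: Well 1→Well 2 = (186, 4, -212), Well 1→Well 3 = (-25, 85, 12).
Normal n = (Well 1→Well 2) × (Well 1→Well 3) = (18068, 3068, 15910).
So ∂z/∂easting = −n_x/n_z = −1.13564 and ∂z/∂northing = −n_y/n_z = −0.19283.
Intercept c from Well 1: 89 + 332.74 + 72.12 = 493.86.
At (572, 410): z = −649.6 − 79.1 + 493.86 = -234.8 m.

-234.8 m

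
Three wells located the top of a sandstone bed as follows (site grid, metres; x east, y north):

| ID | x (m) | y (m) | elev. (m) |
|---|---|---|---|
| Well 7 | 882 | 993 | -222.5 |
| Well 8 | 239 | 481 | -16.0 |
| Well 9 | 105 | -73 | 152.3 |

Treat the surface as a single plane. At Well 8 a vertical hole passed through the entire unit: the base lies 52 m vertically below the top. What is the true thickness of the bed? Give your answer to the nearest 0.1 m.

Let the plane be z = a·x + b·y + c.
Well 8−Well 7: −643a − 512b = 206.5;  Well 9−Well 7: −777a − 1066b = 374.8.
Solving gives a = −0.09816, b = −0.28005.
|∇z| = √(a²+b²) = 0.29675, so dip δ = arctan(0.29675) = 16.53°.
True thickness = vertical thickness × cos δ = 52 × cos 16.53° = 49.9 m.

49.9 m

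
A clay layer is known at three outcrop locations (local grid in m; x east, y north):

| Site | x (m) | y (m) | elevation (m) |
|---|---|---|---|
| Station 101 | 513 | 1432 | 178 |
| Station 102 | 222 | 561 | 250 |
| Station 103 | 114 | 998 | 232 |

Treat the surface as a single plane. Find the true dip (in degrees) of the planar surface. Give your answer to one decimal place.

Let the plane be z = a·x + b·y + c.
Station 102−Station 101: −291a − 871b = 72;  Station 103−Station 101: −399a − 434b = 54.
Solving gives a = −0.07135, b = −0.05882.
Gradient magnitude |∇z| = √(a² + b²) = √(0.00509 + 0.00346) = 0.09248.
True dip = arctan(0.09248) = 5.3°, dipping toward NE (azimuth ≈ 050°).

5.3°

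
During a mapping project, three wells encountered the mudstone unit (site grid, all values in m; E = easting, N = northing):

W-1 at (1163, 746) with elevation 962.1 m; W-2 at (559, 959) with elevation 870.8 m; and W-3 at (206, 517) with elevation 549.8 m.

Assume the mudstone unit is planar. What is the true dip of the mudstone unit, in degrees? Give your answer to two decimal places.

Let the plane be z = a·E + b·N + c.
W-2−W-1: −604a + 213b = −91.3;  W-3−W-1: −957a − 229b = −412.3.
Solving gives a = 0.31777, b = 0.47246.
Gradient magnitude |∇z| = √(a² + b²) = √(0.10098 + 0.22322) = 0.56938.
True dip = arctan(0.56938) = 29.66°, dipping toward SW (azimuth ≈ 214°).

29.66°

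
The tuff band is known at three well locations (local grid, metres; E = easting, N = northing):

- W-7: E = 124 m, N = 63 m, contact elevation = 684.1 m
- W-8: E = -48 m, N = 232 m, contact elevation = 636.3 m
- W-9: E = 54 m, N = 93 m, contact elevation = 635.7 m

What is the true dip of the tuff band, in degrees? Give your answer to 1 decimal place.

Two edge vectors: W-7→W-8 = (-172, 169, -47.8), W-7→W-9 = (-70, 30, -48.4).
Normal n = (W-7→W-8) × (W-7→W-9) = (-6745.6, -4978.8, 6670).
So ∂z/∂E = −n_x/n_z = 1.01133 and ∂z/∂N = −n_y/n_z = 0.74645.
Gradient magnitude |∇z| = √(a² + b²) = √(1.02280 + 0.55718) = 1.25697.
True dip = arctan(1.25697) = 51.5°, dipping toward SW (azimuth ≈ 234°).

51.5°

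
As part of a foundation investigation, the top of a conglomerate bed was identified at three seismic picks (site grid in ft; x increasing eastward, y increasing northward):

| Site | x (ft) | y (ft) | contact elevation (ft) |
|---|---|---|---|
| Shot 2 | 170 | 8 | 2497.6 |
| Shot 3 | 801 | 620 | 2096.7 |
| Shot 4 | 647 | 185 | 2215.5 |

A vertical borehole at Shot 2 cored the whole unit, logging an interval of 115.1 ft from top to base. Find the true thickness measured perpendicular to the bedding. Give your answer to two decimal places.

100.04 ft

Two edge vectors: Shot 2→Shot 3 = (631, 612, -400.9), Shot 2→Shot 4 = (477, 177, -282.1).
Normal n = (Shot 2→Shot 3) × (Shot 2→Shot 4) = (-101685.9, -13224.2, -180237).
So ∂z/∂x = −n_x/n_z = −0.56418 and ∂z/∂y = −n_y/n_z = −0.07337.
|∇z| = √(a²+b²) = 0.56893, so dip δ = arctan(0.56893) = 29.64°.
True thickness = vertical thickness × cos δ = 115.1 × cos 29.64° = 100.04 ft.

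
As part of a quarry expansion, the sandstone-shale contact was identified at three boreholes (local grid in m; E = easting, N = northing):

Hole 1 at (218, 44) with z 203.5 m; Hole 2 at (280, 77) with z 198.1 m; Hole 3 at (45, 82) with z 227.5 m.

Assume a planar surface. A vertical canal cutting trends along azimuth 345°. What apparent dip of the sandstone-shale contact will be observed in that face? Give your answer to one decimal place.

5.6°

Two edge vectors: Hole 1→Hole 2 = (62, 33, -5.4), Hole 1→Hole 3 = (-173, 38, 24).
Normal n = (Hole 1→Hole 2) × (Hole 1→Hole 3) = (997.2, -553.8, 8065).
So ∂z/∂E = −n_x/n_z = −0.12365 and ∂z/∂N = −n_y/n_z = 0.06867.
Unit vector along 345° is (sin 345°, cos 345°) = (-0.2588, 0.9659).
Slope in that direction = a·(-0.2588) + b·(0.9659) = 0.09833.
Apparent dip = arctan|0.09833| = 5.6° (true dip is 8.1°, so apparent ≤ true as expected).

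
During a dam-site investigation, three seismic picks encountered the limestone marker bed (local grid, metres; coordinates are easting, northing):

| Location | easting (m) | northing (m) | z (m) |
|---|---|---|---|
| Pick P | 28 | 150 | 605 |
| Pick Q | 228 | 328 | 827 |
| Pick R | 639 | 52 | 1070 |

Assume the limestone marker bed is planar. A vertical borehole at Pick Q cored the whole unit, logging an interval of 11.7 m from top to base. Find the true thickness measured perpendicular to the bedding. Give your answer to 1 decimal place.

Let the plane be z = a·easting + b·northing + c.
Pick Q−Pick P: 200a + 178b = 222;  Pick R−Pick P: 611a − 98b = 465.
Solving gives a = 0.81433, b = 0.33221.
|∇z| = √(a²+b²) = 0.87949, so dip δ = arctan(0.87949) = 41.33°.
True thickness = vertical thickness × cos δ = 11.7 × cos 41.33° = 8.8 m.

8.8 m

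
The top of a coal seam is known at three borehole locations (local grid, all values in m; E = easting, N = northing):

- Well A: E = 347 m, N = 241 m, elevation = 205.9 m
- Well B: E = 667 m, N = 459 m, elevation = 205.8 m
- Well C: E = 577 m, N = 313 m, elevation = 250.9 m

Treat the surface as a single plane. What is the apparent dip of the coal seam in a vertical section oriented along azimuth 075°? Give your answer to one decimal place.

12.0°

Two edge vectors: Well A→Well B = (320, 218, -0.1), Well A→Well C = (230, 72, 45).
Normal n = (Well A→Well B) × (Well A→Well C) = (9817.2, -14423, -27100).
So ∂z/∂E = −n_x/n_z = 0.36226 and ∂z/∂N = −n_y/n_z = −0.53221.
Unit vector along 075° is (sin 75°, cos 75°) = (0.9659, 0.2588).
Slope in that direction = a·(0.9659) + b·(0.2588) = 0.21217.
Apparent dip = arctan|0.21217| = 12.0° (true dip is 32.8°, so apparent ≤ true as expected).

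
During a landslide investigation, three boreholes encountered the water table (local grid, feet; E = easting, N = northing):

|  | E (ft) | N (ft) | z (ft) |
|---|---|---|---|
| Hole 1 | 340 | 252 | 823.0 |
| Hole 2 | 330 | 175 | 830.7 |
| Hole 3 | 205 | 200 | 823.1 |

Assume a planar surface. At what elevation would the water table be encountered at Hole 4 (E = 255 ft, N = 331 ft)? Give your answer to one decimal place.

811.3 ft

Two edge vectors: Hole 1→Hole 2 = (-10, -77, 7.7), Hole 1→Hole 3 = (-135, -52, 0.1).
Normal n = (Hole 1→Hole 2) × (Hole 1→Hole 3) = (392.7, -1038.5, -9875).
So ∂z/∂E = −n_x/n_z = 0.03977 and ∂z/∂N = −n_y/n_z = −0.10516.
Intercept c from Hole 1: 823 − 13.52 + 26.50 = 835.98.
At (255, 331): z = 10.1 − 34.8 + 835.98 = 811.3 ft.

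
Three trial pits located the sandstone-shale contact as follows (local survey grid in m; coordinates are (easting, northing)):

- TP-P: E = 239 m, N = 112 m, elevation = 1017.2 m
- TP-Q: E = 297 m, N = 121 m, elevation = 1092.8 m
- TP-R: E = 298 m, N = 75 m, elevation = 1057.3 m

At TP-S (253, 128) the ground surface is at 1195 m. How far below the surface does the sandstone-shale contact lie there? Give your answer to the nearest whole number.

Let the plane be z = a·E + b·N + c.
TP-Q−TP-P: 58a + 9b = 75.6;  TP-R−TP-P: 59a − 37b = 40.1.
Solving gives a = 1.17972, b = 0.79739.
Then c = 1017.2 − a·239 − b·112 = 645.94.
At (253, 128): z_contact = 298.5 + 102.1 + 645.94 = 1046.5 m.
Depth below ground = 1195 − 1046.5 = 149 m.

149 m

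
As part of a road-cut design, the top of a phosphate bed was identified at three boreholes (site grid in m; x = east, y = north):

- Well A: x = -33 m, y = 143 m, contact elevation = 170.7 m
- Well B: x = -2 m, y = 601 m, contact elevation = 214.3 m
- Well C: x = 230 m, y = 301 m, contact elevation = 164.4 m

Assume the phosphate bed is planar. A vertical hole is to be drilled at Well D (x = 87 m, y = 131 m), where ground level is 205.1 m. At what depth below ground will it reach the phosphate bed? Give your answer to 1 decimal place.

45.8 m

Let the plane be z = a·x + b·y + c.
Well B−Well A: 31a + 458b = 43.6;  Well C−Well A: 263a + 158b = −6.3.
Solving gives a = −0.08458, b = 0.10092.
Then c = 170.7 − a·-33 − b·143 = 153.48.
At (87, 131): z_contact = −7.36 + 13.22 + 153.48 = 159.34 m.
Depth below ground = 205.1 − 159.34 = 45.8 m.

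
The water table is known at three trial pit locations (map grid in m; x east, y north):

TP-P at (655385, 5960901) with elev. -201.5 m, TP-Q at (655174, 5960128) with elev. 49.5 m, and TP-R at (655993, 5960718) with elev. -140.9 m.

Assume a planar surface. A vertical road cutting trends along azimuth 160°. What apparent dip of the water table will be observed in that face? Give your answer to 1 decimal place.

Two edge vectors: TP-P→TP-Q = (-211, -773, 251), TP-P→TP-R = (608, -183, 60.6).
Normal n = (TP-P→TP-Q) × (TP-P→TP-R) = (-910.8, 165394.6, 508597).
So ∂z/∂x = −n_x/n_z = 0.00179 and ∂z/∂y = −n_y/n_z = −0.32520.
Unit vector along 160° is (sin 160°, cos 160°) = (0.3420, -0.9397).
Slope in that direction = a·(0.3420) + b·(-0.9397) = 0.30620.
Apparent dip = arctan|0.30620| = 17.0° (true dip is 18.0°, so apparent ≤ true as expected).

17.0°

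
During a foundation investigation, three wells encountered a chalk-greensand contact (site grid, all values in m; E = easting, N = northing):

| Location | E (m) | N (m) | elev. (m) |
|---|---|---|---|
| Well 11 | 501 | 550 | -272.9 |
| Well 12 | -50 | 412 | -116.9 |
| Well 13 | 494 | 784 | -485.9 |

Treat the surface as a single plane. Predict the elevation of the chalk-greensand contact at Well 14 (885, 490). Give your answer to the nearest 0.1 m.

Let the plane be z = a·E + b·N + c.
Well 12−Well 11: −551a − 138b = 156;  Well 13−Well 11: −7a + 234b = −213.
Solving gives a = −0.05473, b = −0.91189.
Then c = -272.9 − a·501 − b·550 = 256.06.
At (885, 490): z = −48.4 − 446.8 + 256.06 = -239.2 m.

-239.2 m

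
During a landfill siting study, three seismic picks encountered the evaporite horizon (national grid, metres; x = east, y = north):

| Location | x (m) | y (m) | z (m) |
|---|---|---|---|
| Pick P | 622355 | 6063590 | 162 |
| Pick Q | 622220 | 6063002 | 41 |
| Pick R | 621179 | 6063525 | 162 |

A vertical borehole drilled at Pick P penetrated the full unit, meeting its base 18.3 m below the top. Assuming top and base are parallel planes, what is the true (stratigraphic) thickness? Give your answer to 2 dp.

Let the plane be z = a·x + b·y + c.
Pick Q−Pick P: −135a − 588b = −121;  Pick R−Pick P: −1176a − 65b = 0.
Solving gives a = −0.01152, b = 0.20843.
|∇z| = √(a²+b²) = 0.20875, so dip δ = arctan(0.20875) = 11.79°.
True thickness = vertical thickness × cos δ = 18.3 × cos 11.79° = 17.91 m.

17.91 m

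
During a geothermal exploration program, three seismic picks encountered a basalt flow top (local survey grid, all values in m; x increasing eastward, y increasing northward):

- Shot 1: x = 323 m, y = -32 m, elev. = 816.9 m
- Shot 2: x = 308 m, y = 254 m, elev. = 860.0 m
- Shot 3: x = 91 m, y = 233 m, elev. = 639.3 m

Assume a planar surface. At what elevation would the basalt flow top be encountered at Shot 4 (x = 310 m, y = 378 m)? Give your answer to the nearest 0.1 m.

887.2 m

Let the plane be z = a·x + b·y + c.
Shot 2−Shot 1: −15a + 286b = 43.1;  Shot 3−Shot 1: −232a + 265b = −177.6.
Solving gives a = 0.99740, b = 0.20301.
Then c = 816.9 − a·323 − b·-32 = 501.23.
At (310, 378): z = 309.2 + 76.7 + 501.23 = 887.2 m.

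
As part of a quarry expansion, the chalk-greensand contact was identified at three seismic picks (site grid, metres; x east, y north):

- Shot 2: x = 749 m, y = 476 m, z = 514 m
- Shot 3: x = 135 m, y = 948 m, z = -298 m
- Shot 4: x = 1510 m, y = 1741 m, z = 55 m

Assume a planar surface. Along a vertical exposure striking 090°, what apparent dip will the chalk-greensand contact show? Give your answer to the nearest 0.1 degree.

35.5°

Let the plane be z = a·x + b·y + c.
Shot 3−Shot 2: −614a + 472b = −812;  Shot 4−Shot 2: 761a + 1265b = −459.
Solving gives a = 0.71356, b = −0.79211.
Unit vector along 090° is (sin 90°, cos 90°) = (1.0000, 0.0000).
Slope in that direction = a·(1.0000) + b·(0.0000) = 0.71356.
Apparent dip = arctan|0.71356| = 35.5° (true dip is 46.8°, so apparent ≤ true as expected).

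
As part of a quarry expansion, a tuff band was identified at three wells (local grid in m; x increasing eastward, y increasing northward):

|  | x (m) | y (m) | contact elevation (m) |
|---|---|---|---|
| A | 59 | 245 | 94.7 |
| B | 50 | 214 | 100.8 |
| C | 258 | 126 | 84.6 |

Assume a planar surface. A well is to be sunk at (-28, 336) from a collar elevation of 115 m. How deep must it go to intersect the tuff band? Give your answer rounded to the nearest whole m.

Two edge vectors: A→B = (-9, -31, 6.1), A→C = (199, -119, -10.1).
Normal n = (A→B) × (A→C) = (1039, 1123, 7240).
So ∂z/∂x = −n_x/n_z = −0.14351 and ∂z/∂y = −n_y/n_z = −0.15511.
Intercept c from A: 94.7 + 8.47 + 38.00 = 141.17.
At (-28, 336): z_contact = 4.0 − 52.1 + 141.17 = 93.1 m.
Depth below ground = 115 − 93.1 = 22 m.

22 m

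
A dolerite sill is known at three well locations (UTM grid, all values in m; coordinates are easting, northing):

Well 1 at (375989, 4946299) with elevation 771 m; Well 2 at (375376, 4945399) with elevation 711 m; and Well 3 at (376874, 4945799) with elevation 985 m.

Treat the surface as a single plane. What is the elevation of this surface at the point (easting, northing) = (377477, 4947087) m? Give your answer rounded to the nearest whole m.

1016 m

Two edge vectors: Well 1→Well 2 = (-613, -900, -60), Well 1→Well 3 = (885, -500, 214).
Normal n = (Well 1→Well 2) × (Well 1→Well 3) = (-222600, 78082, 1103000).
So ∂z/∂easting = −n_x/n_z = 0.20181324 and ∂z/∂northing = −n_y/n_z = −0.07079057.
Intercept c from Well 1: 771 − 75879.56 + 350151.33 = 275042.77.
At (377477, 4947087): z = 76179.9 − 350207.1 + 275042.77 = 1015.5 m.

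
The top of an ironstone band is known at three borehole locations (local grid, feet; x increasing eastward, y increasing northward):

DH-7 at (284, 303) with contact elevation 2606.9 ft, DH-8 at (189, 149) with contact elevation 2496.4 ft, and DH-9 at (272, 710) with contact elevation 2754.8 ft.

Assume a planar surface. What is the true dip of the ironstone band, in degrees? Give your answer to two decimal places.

Let the plane be z = a·x + b·y + c.
DH-8−DH-7: −95a − 154b = −110.5;  DH-9−DH-7: −12a + 407b = 147.9.
Solving gives a = 0.54790, b = 0.37954.
Gradient magnitude |∇z| = √(a² + b²) = √(0.30019 + 0.14405) = 0.66652.
True dip = arctan(0.66652) = 33.68°, dipping toward SW (azimuth ≈ 235°).

33.68°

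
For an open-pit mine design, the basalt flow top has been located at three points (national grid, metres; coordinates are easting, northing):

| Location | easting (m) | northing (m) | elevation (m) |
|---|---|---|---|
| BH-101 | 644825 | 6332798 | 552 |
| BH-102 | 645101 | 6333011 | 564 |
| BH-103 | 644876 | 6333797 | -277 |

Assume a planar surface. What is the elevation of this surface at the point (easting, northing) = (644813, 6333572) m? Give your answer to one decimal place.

-127.0 m

Let the plane be z = a·easting + b·northing + c.
BH-102−BH-101: 276a + 213b = 12;  BH-103−BH-101: 51a + 999b = −829.
Solving gives a = 0.711939470, b = −0.866175088.
Then c = 552 − a·644825 − b·6332798 = 5026787.50.
At (644813, 6333572): z = 459067.8 − 5485982.3 + 5026787.50 = -127.0 m.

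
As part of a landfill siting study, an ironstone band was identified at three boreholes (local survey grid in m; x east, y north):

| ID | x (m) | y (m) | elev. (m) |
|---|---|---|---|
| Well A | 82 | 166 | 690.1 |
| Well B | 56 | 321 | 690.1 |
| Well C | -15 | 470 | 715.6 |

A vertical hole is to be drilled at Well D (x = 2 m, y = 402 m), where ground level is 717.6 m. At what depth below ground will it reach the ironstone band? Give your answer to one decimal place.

5.1 m

Let the plane be z = a·x + b·y + c.
Well B−Well A: −26a + 155b = 0;  Well C−Well A: −97a + 304b = 25.5.
Solving gives a = −0.55427, b = −0.09297.
Then c = 690.1 − a·82 − b·166 = 750.98.
At (2, 402): z_contact = −1.11 − 37.38 + 750.98 = 712.50 m.
Depth below ground = 717.6 − 712.50 = 5.1 m.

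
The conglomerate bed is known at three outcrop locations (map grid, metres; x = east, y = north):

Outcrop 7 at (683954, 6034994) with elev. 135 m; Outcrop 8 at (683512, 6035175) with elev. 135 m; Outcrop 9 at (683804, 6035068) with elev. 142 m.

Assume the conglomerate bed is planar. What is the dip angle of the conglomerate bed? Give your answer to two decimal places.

Let the plane be z = a·x + b·y + c.
Outcrop 8−Outcrop 7: −442a + 181b = 0;  Outcrop 9−Outcrop 7: −150a + 74b = 7.
Solving gives a = 0.22796, b = 0.55668.
Gradient magnitude |∇z| = √(a² + b²) = √(0.05197 + 0.30989) = 0.60154.
True dip = arctan(0.60154) = 31.03°, dipping toward SSW (azimuth ≈ 202°).

31.03°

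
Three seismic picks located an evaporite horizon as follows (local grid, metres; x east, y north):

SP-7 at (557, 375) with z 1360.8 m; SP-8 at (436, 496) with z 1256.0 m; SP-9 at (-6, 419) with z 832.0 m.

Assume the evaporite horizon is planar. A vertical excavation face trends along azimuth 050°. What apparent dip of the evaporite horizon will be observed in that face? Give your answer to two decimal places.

Let the plane be z = a·x + b·y + c.
SP-8−SP-7: −121a + 121b = −104.8;  SP-9−SP-7: −563a + 44b = −528.8.
Solving gives a = 0.94545, b = 0.07934.
Unit vector along 050° is (sin 50°, cos 50°) = (0.7660, 0.6428).
Slope in that direction = a·(0.7660) + b·(0.6428) = 0.77526.
Apparent dip = arctan|0.77526| = 37.78° (true dip is 43.5°, so apparent ≤ true as expected).

37.78°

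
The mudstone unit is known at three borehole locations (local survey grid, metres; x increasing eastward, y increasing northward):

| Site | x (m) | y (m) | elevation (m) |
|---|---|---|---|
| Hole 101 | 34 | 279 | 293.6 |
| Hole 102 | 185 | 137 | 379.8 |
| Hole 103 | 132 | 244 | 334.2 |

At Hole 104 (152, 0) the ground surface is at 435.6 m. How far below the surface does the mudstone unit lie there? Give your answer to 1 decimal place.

Let the plane be z = a·x + b·y + c.
Hole 102−Hole 101: 151a − 142b = 86.2;  Hole 103−Hole 101: 98a − 35b = 40.6.
Solving gives a = 0.31841, b = −0.26845.
Then c = 293.6 − a·34 − b·279 = 357.67.
At (152, 0): z_contact = 48.40 + 0.00 + 357.67 = 406.07 m.
Depth below ground = 435.6 − 406.07 = 29.5 m.

29.5 m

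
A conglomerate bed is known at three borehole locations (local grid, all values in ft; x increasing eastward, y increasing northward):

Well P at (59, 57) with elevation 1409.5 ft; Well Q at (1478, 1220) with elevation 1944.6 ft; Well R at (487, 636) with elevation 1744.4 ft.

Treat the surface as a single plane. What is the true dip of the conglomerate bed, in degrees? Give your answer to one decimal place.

Let the plane be z = a·x + b·y + c.
Well Q−Well P: 1419a + 1163b = 535.1;  Well R−Well P: 428a + 579b = 334.9.
Solving gives a = −0.24601, b = 0.76026.
Gradient magnitude |∇z| = √(a² + b²) = √(0.06052 + 0.57800) = 0.79907.
True dip = arctan(0.79907) = 38.6°, dipping toward SSE (azimuth ≈ 162°).

38.6°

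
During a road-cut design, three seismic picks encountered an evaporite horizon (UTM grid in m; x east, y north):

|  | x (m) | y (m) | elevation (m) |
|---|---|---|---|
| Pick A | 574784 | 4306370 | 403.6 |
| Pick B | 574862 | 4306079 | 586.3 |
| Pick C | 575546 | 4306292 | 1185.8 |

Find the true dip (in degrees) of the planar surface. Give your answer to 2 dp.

46.50°

Let the plane be z = a·x + b·y + c.
Pick B−Pick A: 78a − 291b = 182.7;  Pick C−Pick A: 762a − 78b = 782.2.
Solving gives a = 0.98939, b = −0.36264.
Gradient magnitude |∇z| = √(a² + b²) = √(0.97889 + 0.13151) = 1.05375.
True dip = arctan(1.05375) = 46.50°, dipping toward WNW (azimuth ≈ 290°).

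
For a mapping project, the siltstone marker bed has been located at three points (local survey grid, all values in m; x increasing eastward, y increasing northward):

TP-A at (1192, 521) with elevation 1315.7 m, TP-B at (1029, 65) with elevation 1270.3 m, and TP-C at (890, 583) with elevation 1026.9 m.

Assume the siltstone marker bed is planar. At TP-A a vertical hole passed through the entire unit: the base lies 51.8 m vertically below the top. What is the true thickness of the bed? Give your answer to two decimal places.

Let the plane be z = a·x + b·y + c.
TP-B−TP-A: −163a − 456b = −45.4;  TP-C−TP-A: −302a + 62b = −288.8.
Solving gives a = 0.90995, b = −0.22571.
|∇z| = √(a²+b²) = 0.93753, so dip δ = arctan(0.93753) = 43.15°.
True thickness = vertical thickness × cos δ = 51.8 × cos 43.15° = 37.79 m.

37.79 m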